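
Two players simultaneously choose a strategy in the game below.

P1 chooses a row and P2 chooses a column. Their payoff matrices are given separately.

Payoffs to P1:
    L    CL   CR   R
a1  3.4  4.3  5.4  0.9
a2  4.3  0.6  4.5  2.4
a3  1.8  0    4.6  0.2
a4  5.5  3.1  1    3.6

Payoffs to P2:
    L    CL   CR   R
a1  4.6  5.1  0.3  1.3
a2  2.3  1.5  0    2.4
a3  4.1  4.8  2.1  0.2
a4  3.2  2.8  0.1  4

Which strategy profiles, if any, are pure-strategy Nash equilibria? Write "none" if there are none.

Pure-strategy Nash equilibria: (a1, CL); (a4, R)

For each player, find the best response to each opponent profile; mutual best responses are the pure NE.
P1 against L: payoffs 3.4, 4.3, 1.8, 5.5 → best response a4.
P1 against CL: payoffs 4.3, 0.6, 0, 3.1 → best response a1.
P1 against CR: payoffs 5.4, 4.5, 4.6, 1 → best response a1.
P1 against R: payoffs 0.9, 2.4, 0.2, 3.6 → best response a4.
P2 against a1: payoffs 4.6, 5.1, 0.3, 1.3 → best response CL.
P2 against a2: payoffs 2.3, 1.5, 0, 2.4 → best response R.
P2 against a3: payoffs 4.1, 4.8, 2.1, 0.2 → best response CL.
P2 against a4: payoffs 3.2, 2.8, 0.1, 4 → best response R.
Mutual best responses: (a1, CL); (a4, R).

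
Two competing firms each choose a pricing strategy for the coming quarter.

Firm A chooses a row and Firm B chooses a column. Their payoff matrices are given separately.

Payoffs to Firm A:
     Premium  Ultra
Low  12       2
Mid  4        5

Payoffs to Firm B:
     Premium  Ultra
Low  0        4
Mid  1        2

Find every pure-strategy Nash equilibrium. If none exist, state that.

(Mid, Ultra)

(Low, Premium): Firm B can switch to Ultra (0 → 4). Not NE.
(Low, Ultra): Firm A can switch to Mid (2 → 5). Not NE.
(Mid, Premium): Firm A can switch to Low (4 → 12). Not NE.
(Mid, Ultra): Firm A gets 5, best alternative 2; Firm B gets 2, best alternative 1. No profitable deviation — NE.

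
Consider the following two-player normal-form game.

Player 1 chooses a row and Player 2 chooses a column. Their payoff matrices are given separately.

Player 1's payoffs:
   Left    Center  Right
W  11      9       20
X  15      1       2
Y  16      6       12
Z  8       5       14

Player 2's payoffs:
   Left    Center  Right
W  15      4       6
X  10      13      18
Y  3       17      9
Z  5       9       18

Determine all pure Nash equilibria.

No pure-strategy Nash equilibrium.

For each player, find the best response to each opponent profile; mutual best responses are the pure NE.
Player 1 against Left: payoffs 11, 15, 16, 8 → best response Y.
Player 1 against Center: payoffs 9, 1, 6, 5 → best response W.
Player 1 against Right: payoffs 20, 2, 12, 14 → best response W.
Player 2 against W: payoffs 15, 4, 6 → best response Left.
Player 2 against X: payoffs 10, 13, 18 → best response Right.
Player 2 against Y: payoffs 3, 17, 9 → best response Center.
Player 2 against Z: payoffs 5, 9, 18 → best response Right.
No profile is a mutual best response for all players.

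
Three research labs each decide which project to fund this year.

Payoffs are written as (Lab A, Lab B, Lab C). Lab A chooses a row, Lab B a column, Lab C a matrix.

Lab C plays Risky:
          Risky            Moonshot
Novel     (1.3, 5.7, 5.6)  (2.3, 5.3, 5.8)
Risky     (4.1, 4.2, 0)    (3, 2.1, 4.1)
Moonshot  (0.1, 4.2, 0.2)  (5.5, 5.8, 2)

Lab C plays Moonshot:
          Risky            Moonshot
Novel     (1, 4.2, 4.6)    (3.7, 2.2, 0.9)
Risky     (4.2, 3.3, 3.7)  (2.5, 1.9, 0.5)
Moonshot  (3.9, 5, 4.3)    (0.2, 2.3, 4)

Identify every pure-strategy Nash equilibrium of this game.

(Risky, Risky, Moonshot)

For each player, find the best response to each opponent profile; mutual best responses are the pure NE.
Lab A against (Risky, Risky): payoffs 1.3, 4.1, 0.1 → best response Risky.
Lab A against (Risky, Moonshot): payoffs 1, 4.2, 3.9 → best response Risky.
Lab A against (Moonshot, Risky): payoffs 2.3, 3, 5.5 → best response Moonshot.
Lab A against (Moonshot, Moonshot): payoffs 3.7, 2.5, 0.2 → best response Novel.
Lab B against (Novel, Risky): payoffs 5.7, 5.3 → best response Risky.
Lab B against (Novel, Moonshot): payoffs 4.2, 2.2 → best response Risky.
Lab B against (Risky, Risky): payoffs 4.2, 2.1 → best response Risky.
Lab B against (Risky, Moonshot): payoffs 3.3, 1.9 → best response Risky.
Lab B against (Moonshot, Risky): payoffs 4.2, 5.8 → best response Moonshot.
Lab B against (Moonshot, Moonshot): payoffs 5, 2.3 → best response Risky.
Lab C against (Novel, Risky): payoffs 5.6, 4.6 → best response Risky.
Lab C against (Novel, Moonshot): payoffs 5.8, 0.9 → best response Risky.
Lab C against (Risky, Risky): payoffs 0, 3.7 → best response Moonshot.
Lab C against (Risky, Moonshot): payoffs 4.1, 0.5 → best response Risky.
Lab C against (Moonshot, Risky): payoffs 0.2, 4.3 → best response Moonshot.
Lab C against (Moonshot, Moonshot): payoffs 2, 4 → best response Moonshot.
Mutual best responses: (Risky, Risky, Moonshot).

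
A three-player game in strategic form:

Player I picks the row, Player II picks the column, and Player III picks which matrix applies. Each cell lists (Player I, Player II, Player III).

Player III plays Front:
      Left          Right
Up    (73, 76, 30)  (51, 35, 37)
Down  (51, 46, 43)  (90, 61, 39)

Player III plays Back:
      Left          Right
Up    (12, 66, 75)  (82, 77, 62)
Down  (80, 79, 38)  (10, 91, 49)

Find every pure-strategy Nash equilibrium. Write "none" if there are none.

Player I against (Left, Front): payoffs 73, 51 → best response Up.
Player I against (Left, Back): payoffs 12, 80 → best response Down.
Player I against (Right, Front): payoffs 51, 90 → best response Down.
Player I against (Right, Back): payoffs 82, 10 → best response Up.
Player II against (Up, Front): payoffs 76, 35 → best response Left.
Player II against (Up, Back): payoffs 66, 77 → best response Right.
Player II against (Down, Front): payoffs 46, 61 → best response Right.
Player II against (Down, Back): payoffs 79, 91 → best response Right.
Player III against (Up, Left): payoffs 30, 75 → best response Back.
Player III against (Up, Right): payoffs 37, 62 → best response Back.
Player III against (Down, Left): payoffs 43, 38 → best response Front.
Player III against (Down, Right): payoffs 39, 49 → best response Back.
Mutual best responses: (Up, Right, Back).

Pure NE: (Up, Right, Back)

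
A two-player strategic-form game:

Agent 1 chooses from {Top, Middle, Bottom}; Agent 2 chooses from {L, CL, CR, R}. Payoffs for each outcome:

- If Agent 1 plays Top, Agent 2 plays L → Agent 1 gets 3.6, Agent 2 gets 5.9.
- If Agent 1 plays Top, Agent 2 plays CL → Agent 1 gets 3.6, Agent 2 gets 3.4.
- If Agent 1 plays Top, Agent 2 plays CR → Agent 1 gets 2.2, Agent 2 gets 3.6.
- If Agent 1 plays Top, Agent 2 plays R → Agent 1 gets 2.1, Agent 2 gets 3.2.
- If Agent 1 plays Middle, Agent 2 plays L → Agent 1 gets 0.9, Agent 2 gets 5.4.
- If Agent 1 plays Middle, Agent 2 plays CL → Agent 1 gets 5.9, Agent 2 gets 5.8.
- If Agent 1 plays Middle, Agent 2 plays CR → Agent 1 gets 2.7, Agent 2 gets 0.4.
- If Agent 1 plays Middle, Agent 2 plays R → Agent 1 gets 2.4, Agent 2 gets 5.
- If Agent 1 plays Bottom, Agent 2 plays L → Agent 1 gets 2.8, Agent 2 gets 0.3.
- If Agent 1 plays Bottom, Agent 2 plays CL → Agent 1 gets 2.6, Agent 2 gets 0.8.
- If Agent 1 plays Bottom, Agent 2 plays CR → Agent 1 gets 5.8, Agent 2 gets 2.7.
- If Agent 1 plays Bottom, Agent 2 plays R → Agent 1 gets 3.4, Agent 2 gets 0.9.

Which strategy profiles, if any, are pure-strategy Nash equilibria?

(Top, L) and (Middle, CL) and (Bottom, CR)

(Top, L): Agent 1 gets 3.6, best alternative 2.8; Agent 2 gets 5.9, best alternative 3.6. No profitable deviation — NE.
(Top, CL): Agent 1 can switch to Middle (3.6 → 5.9). Not NE.
(Top, CR): Agent 1 can switch to Middle (2.2 → 2.7). Not NE.
(Top, R): Agent 1 can switch to Middle (2.1 → 2.4). Not NE.
(Middle, L): Agent 1 can switch to Top (0.9 → 3.6). Not NE.
(Middle, CL): Agent 1 gets 5.9, best alternative 3.6; Agent 2 gets 5.8, best alternative 5.4. No profitable deviation — NE.
(Middle, CR): Agent 1 can switch to Bottom (2.7 → 5.8). Not NE.
(Middle, R): Agent 1 can switch to Bottom (2.4 → 3.4). Not NE.
(Bottom, CR): Agent 1 gets 5.8, best alternative 2.7; Agent 2 gets 2.7, best alternative 0.9. No profitable deviation — NE.
(The remaining 3 profiles each have a profitable deviation by the same check.)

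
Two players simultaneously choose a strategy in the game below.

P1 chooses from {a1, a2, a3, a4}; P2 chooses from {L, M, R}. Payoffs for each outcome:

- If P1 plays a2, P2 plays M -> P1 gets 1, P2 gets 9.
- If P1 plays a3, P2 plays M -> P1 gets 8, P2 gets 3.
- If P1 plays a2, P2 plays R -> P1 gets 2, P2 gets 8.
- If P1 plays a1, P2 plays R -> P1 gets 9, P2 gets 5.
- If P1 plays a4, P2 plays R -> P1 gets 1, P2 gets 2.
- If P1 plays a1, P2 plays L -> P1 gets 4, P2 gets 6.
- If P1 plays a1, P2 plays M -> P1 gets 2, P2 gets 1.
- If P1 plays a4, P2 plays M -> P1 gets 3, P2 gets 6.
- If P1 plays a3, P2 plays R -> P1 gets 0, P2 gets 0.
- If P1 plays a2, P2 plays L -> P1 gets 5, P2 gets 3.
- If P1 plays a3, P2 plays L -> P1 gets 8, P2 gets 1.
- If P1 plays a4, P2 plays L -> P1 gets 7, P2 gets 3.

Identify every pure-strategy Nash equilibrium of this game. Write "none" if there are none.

Pure NE: (a3, M)

For each strategy profile, look for a profitable unilateral deviation.
(a1, L): P1 can switch to a2 (4 → 5). Not NE.
(a1, M): P1 can switch to a3 (2 → 8). Not NE.
(a1, R): P2 can switch to L (5 → 6). Not NE.
(a2, L): P1 can switch to a3 (5 → 8). Not NE.
(a2, M): P1 can switch to a1 (1 → 2). Not NE.
(a2, R): P1 can switch to a1 (2 → 9). Not NE.
(a3, L): P2 can switch to M (1 → 3). Not NE.
(a3, M): P1 gets 8, best alternative 3; P2 gets 3, best alternative 1. No profitable deviation — NE.
(a3, R): P1 can switch to a1 (0 → 9). Not NE.
(a4, L): P1 can switch to a3 (7 → 8). Not NE.
(a4, M): P1 can switch to a3 (3 → 8). Not NE.
(a4, R): P1 can switch to a1 (1 → 9). Not NE.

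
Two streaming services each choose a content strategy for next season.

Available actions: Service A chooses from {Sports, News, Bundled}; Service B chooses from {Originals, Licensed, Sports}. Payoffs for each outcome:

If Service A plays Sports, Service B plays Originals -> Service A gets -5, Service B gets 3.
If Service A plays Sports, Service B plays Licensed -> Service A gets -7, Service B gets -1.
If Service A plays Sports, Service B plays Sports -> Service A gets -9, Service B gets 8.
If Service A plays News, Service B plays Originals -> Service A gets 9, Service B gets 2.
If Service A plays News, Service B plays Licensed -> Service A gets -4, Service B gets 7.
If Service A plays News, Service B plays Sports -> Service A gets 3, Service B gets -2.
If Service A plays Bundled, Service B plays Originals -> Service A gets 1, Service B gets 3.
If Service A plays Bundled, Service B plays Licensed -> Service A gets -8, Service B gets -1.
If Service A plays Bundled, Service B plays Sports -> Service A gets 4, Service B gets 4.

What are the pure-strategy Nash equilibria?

Pure-strategy Nash equilibria: (News, Licensed), (Bundled, Sports)

(Sports, Originals): Service A can switch to News (-5 → 9). Not NE.
(Sports, Licensed): Service A can switch to News (-7 → -4). Not NE.
(Sports, Sports): Service A can switch to News (-9 → 3). Not NE.
(News, Originals): Service B can switch to Licensed (2 → 7). Not NE.
(News, Licensed): Service A gets -4, best alternative -7; Service B gets 7, best alternative 2. No profitable deviation — NE.
(News, Sports): Service A can switch to Bundled (3 → 4). Not NE.
(Bundled, Originals): Service A can switch to News (1 → 9). Not NE.
(Bundled, Sports): Service A gets 4, best alternative 3; Service B gets 4, best alternative 3. No profitable deviation — NE.
(The remaining 1 profile has a profitable deviation by the same check.)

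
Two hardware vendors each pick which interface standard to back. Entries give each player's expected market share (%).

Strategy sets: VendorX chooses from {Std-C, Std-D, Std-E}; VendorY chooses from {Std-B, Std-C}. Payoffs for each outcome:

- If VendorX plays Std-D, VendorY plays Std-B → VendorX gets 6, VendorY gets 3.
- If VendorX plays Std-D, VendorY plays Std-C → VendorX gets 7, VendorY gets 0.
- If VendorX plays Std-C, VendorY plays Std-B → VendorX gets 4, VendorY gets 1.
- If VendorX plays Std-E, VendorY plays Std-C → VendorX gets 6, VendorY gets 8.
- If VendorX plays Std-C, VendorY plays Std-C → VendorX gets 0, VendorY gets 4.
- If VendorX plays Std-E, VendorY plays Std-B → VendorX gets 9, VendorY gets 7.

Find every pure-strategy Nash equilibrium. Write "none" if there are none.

There is no pure-strategy Nash equilibrium.

Check each profile: it is a Nash equilibrium iff no player can strictly gain by switching unilaterally.
(Std-C, Std-B): VendorX can switch to Std-D (4 → 6). Not NE.
(Std-C, Std-C): VendorX can switch to Std-D (0 → 7). Not NE.
(Std-D, Std-B): VendorX can switch to Std-E (6 → 9). Not NE.
(Std-D, Std-C): VendorY can switch to Std-B (0 → 3). Not NE.
(Std-E, Std-B): VendorY can switch to Std-C (7 → 8). Not NE.
(Std-E, Std-C): VendorX can switch to Std-D (6 → 7). Not NE.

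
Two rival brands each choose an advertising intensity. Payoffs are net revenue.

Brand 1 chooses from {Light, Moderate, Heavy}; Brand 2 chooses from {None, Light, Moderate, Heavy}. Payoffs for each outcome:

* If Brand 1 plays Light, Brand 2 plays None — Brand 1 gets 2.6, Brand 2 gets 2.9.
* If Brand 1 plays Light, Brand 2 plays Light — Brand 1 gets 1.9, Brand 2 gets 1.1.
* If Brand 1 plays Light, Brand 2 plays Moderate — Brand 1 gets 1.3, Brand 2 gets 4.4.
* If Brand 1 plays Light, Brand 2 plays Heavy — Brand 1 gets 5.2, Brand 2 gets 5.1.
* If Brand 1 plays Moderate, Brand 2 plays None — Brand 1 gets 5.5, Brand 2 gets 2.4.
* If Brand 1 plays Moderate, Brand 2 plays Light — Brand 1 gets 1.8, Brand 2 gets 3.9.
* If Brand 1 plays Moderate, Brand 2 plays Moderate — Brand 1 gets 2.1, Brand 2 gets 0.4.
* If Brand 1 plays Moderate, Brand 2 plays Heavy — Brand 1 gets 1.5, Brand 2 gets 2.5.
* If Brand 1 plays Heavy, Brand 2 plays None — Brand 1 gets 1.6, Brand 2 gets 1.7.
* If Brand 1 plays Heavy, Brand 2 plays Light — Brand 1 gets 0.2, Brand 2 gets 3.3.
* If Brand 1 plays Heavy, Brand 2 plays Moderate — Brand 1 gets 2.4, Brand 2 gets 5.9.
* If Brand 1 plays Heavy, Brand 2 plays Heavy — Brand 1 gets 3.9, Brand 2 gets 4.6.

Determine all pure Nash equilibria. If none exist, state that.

(Light, None): Brand 1 can switch to Moderate (2.6 → 5.5). Not NE.
(Light, Light): Brand 2 can switch to None (1.1 → 2.9). Not NE.
(Light, Moderate): Brand 1 can switch to Moderate (1.3 → 2.1). Not NE.
(Light, Heavy): Brand 1 gets 5.2, best alternative 3.9; Brand 2 gets 5.1, best alternative 4.4. No profitable deviation — NE.
(Moderate, None): Brand 2 can switch to Light (2.4 → 3.9). Not NE.
(Moderate, Light): Brand 1 can switch to Light (1.8 → 1.9). Not NE.
(Moderate, Moderate): Brand 1 can switch to Heavy (2.1 → 2.4). Not NE.
(Moderate, Heavy): Brand 1 can switch to Light (1.5 → 5.2). Not NE.
(Heavy, None): Brand 1 can switch to Light (1.6 → 2.6). Not NE.
(Heavy, Light): Brand 1 can switch to Light (0.2 → 1.9). Not NE.
(Heavy, Moderate): Brand 1 gets 2.4, best alternative 2.1; Brand 2 gets 5.9, best alternative 4.6. No profitable deviation — NE.
(Heavy, Heavy): Brand 1 can switch to Light (3.9 → 5.2). Not NE.

The pure Nash equilibria are (Light, Heavy), (Heavy, Moderate).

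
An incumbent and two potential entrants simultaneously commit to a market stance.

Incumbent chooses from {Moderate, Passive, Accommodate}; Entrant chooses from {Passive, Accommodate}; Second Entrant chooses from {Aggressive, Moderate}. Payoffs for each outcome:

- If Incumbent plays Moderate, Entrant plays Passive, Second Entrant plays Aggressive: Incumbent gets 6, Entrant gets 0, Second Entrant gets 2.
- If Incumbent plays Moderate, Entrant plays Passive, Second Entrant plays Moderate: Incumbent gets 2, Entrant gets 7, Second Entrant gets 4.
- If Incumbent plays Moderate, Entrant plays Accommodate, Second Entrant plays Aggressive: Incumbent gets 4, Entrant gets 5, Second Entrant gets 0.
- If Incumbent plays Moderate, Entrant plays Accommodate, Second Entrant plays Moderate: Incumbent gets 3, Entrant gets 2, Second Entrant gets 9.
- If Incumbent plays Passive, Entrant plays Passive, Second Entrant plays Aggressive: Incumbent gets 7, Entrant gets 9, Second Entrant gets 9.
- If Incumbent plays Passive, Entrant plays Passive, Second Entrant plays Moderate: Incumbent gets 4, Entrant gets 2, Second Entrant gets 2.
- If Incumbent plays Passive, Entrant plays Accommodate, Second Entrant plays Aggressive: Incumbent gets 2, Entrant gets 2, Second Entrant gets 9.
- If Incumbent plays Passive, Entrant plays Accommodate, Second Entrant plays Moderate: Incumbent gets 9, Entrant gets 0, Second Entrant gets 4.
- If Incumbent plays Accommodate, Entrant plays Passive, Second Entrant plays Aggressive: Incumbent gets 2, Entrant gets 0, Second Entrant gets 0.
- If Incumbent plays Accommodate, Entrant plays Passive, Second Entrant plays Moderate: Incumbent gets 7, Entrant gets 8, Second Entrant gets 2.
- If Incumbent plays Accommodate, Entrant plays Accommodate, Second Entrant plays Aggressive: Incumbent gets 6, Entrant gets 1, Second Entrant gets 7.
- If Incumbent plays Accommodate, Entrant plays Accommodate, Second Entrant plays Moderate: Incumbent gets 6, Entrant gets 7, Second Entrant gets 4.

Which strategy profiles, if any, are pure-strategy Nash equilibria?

Mark each player's best response to every combination of opponents' strategies; a profile where every player is best-responding is a pure Nash equilibrium.
Incumbent against (Passive, Aggressive): payoffs 6, 7, 2 → best response Passive.
Incumbent against (Passive, Moderate): payoffs 2, 4, 7 → best response Accommodate.
Incumbent against (Accommodate, Aggressive): payoffs 4, 2, 6 → best response Accommodate.
Incumbent against (Accommodate, Moderate): payoffs 3, 9, 6 → best response Passive.
Entrant against (Moderate, Aggressive): payoffs 0, 5 → best response Accommodate.
Entrant against (Moderate, Moderate): payoffs 7, 2 → best response Passive.
Entrant against (Passive, Aggressive): payoffs 9, 2 → best response Passive.
Entrant against (Passive, Moderate): payoffs 2, 0 → best response Passive.
Entrant against (Accommodate, Aggressive): payoffs 0, 1 → best response Accommodate.
Entrant against (Accommodate, Moderate): payoffs 8, 7 → best response Passive.
Second Entrant against (Moderate, Passive): payoffs 2, 4 → best response Moderate.
Second Entrant against (Moderate, Accommodate): payoffs 0, 9 → best response Moderate.
Second Entrant against (Passive, Passive): payoffs 9, 2 → best response Aggressive.
Second Entrant against (Passive, Accommodate): payoffs 9, 4 → best response Aggressive.
Second Entrant against (Accommodate, Passive): payoffs 0, 2 → best response Moderate.
Second Entrant against (Accommodate, Accommodate): payoffs 7, 4 → best response Aggressive.
Mutual best responses: (Passive, Passive, Aggressive); (Accommodate, Passive, Moderate); (Accommodate, Accommodate, Aggressive).

The pure Nash equilibria are (Passive, Passive, Aggressive) and (Accommodate, Passive, Moderate) and (Accommodate, Accommodate, Aggressive).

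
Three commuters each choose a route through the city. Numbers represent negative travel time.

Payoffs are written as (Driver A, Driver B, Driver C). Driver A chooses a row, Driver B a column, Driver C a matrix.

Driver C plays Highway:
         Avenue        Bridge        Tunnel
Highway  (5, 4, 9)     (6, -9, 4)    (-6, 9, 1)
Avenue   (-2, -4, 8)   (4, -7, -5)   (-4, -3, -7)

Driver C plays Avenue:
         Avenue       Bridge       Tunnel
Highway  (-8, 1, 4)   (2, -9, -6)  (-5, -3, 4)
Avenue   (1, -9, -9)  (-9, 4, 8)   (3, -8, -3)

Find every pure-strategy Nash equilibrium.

Driver A against (Avenue, Highway): payoffs 5, -2 → best response Highway.
Driver A against (Avenue, Avenue): payoffs -8, 1 → best response Avenue.
Driver A against (Bridge, Highway): payoffs 6, 4 → best response Highway.
Driver A against (Bridge, Avenue): payoffs 2, -9 → best response Highway.
Driver A against (Tunnel, Highway): payoffs -6, -4 → best response Avenue.
Driver A against (Tunnel, Avenue): payoffs -5, 3 → best response Avenue.
Driver B against (Highway, Highway): payoffs 4, -9, 9 → best response Tunnel.
Driver B against (Highway, Avenue): payoffs 1, -9, -3 → best response Avenue.
Driver B against (Avenue, Highway): payoffs -4, -7, -3 → best response Tunnel.
Driver B against (Avenue, Avenue): payoffs -9, 4, -8 → best response Bridge.
Driver C against (Highway, Avenue): payoffs 9, 4 → best response Highway.
Driver C against (Highway, Bridge): payoffs 4, -6 → best response Highway.
Driver C against (Highway, Tunnel): payoffs 1, 4 → best response Avenue.
Driver C against (Avenue, Avenue): payoffs 8, -9 → best response Highway.
Driver C against (Avenue, Bridge): payoffs -5, 8 → best response Avenue.
Driver C against (Avenue, Tunnel): payoffs -7, -3 → best response Avenue.
No profile is a mutual best response for all players.

none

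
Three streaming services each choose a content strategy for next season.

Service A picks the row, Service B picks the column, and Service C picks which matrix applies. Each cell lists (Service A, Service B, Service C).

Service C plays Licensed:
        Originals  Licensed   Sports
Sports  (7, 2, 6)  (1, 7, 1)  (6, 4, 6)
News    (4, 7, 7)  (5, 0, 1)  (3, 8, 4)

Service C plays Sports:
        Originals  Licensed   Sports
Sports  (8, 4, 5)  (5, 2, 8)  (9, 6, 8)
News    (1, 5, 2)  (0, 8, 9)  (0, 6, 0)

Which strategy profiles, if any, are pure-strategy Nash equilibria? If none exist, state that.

(Sports, Originals, Licensed): Service B can switch to Licensed (2 → 7). Not NE.
(Sports, Originals, Sports): Service B can switch to Sports (4 → 6). Not NE.
(Sports, Licensed, Licensed): Service A can switch to News (1 → 5). Not NE.
(Sports, Licensed, Sports): Service B can switch to Originals (2 → 4). Not NE.
(Sports, Sports, Licensed): Service B can switch to Licensed (4 → 7). Not NE.
(Sports, Sports, Sports): Service A gets 9, best alternative 0; Service B gets 6, best alternative 4; Service C gets 8, best alternative 6. No profitable deviation — NE.
(News, Originals, Licensed): Service A can switch to Sports (4 → 7). Not NE.
(News, Originals, Sports): Service A can switch to Sports (1 → 8). Not NE.
(News, Licensed, Licensed): Service B can switch to Originals (0 → 7). Not NE.
(News, Licensed, Sports): Service A can switch to Sports (0 → 5). Not NE.
(News, Sports, Licensed): Service A can switch to Sports (3 → 6). Not NE.
(News, Sports, Sports): Service A can switch to Sports (0 → 9). Not NE.

Pure NE: (Sports, Sports, Sports)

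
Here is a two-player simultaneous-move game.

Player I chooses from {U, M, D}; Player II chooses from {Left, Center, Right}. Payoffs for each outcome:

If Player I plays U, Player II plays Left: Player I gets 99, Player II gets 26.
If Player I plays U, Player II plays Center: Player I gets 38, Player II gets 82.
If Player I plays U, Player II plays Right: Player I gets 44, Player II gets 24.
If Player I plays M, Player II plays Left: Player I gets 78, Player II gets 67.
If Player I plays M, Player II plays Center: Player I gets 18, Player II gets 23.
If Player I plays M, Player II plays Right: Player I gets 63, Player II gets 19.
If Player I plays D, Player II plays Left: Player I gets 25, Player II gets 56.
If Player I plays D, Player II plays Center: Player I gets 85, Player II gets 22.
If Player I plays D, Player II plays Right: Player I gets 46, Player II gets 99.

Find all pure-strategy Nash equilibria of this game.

For each player, find the best response to each opponent profile; mutual best responses are the pure NE.
Player I against Left: payoffs 99, 78, 25 → best response U.
Player I against Center: payoffs 38, 18, 85 → best response D.
Player I against Right: payoffs 44, 63, 46 → best response M.
Player II against U: payoffs 26, 82, 24 → best response Center.
Player II against M: payoffs 67, 23, 19 → best response Left.
Player II against D: payoffs 56, 22, 99 → best response Right.
No profile is a mutual best response for all players.

none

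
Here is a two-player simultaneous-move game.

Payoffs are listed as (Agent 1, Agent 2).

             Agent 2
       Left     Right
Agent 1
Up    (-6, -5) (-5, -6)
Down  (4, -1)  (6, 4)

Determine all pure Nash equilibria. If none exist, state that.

For each strategy profile, look for a profitable unilateral deviation.
(Up, Left): Agent 1 can switch to Down (-6 → 4). Not NE.
(Up, Right): Agent 1 can switch to Down (-5 → 6). Not NE.
(Down, Left): Agent 2 can switch to Right (-1 → 4). Not NE.
(Down, Right): Agent 1 gets 6, best alternative -5; Agent 2 gets 4, best alternative -1. No profitable deviation — NE.

Pure NE: (Down, Right)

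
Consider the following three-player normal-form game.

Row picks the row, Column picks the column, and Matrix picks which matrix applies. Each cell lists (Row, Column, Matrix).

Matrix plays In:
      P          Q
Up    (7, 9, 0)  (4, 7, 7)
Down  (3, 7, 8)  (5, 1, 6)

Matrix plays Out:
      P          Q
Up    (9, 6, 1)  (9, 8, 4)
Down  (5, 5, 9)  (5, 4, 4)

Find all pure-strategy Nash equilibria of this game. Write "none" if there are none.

none

Row against (P, In): payoffs 7, 3 → best response Up.
Row against (P, Out): payoffs 9, 5 → best response Up.
Row against (Q, In): payoffs 4, 5 → best response Down.
Row against (Q, Out): payoffs 9, 5 → best response Up.
Column against (Up, In): payoffs 9, 7 → best response P.
Column against (Up, Out): payoffs 6, 8 → best response Q.
Column against (Down, In): payoffs 7, 1 → best response P.
Column against (Down, Out): payoffs 5, 4 → best response P.
Matrix against (Up, P): payoffs 0, 1 → best response Out.
Matrix against (Up, Q): payoffs 7, 4 → best response In.
Matrix against (Down, P): payoffs 8, 9 → best response Out.
Matrix against (Down, Q): payoffs 6, 4 → best response In.
No profile is a mutual best response for all players.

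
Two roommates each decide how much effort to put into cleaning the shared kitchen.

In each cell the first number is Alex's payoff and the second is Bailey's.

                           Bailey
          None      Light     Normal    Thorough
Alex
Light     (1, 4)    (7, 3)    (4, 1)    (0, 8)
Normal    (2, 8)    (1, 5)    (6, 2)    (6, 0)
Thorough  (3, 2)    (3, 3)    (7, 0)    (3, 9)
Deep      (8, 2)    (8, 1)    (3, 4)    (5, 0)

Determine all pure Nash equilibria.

No pure-strategy Nash equilibrium.

Check each profile: it is a Nash equilibrium iff no player can strictly gain by switching unilaterally.
(Light, None): Alex can switch to Normal (1 → 2). Not NE.
(Light, Light): Alex can switch to Deep (7 → 8). Not NE.
(Light, Normal): Alex can switch to Normal (4 → 6). Not NE.
(Light, Thorough): Alex can switch to Normal (0 → 6). Not NE.
(Normal, None): Alex can switch to Thorough (2 → 3). Not NE.
(Normal, Light): Alex can switch to Light (1 → 7). Not NE.
(The remaining 10 profiles each have a profitable deviation by the same check.)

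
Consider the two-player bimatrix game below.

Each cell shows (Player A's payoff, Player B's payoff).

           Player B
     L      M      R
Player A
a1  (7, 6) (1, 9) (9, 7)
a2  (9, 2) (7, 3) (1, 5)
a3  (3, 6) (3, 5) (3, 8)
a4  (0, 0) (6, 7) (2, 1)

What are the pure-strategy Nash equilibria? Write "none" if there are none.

Check each profile: it is a Nash equilibrium iff no player can strictly gain by switching unilaterally.
(a1, L): Player A can switch to a2 (7 → 9). Not NE.
(a1, M): Player A can switch to a2 (1 → 7). Not NE.
(a1, R): Player B can switch to M (7 → 9). Not NE.
(a2, L): Player B can switch to M (2 → 3). Not NE.
(a2, M): Player B can switch to R (3 → 5). Not NE.
(a2, R): Player A can switch to a1 (1 → 9). Not NE.
(a3, L): Player A can switch to a1 (3 → 7). Not NE.
(a3, M): Player A can switch to a2 (3 → 7). Not NE.
(a3, R): Player A can switch to a1 (3 → 9). Not NE.
(a4, L): Player A can switch to a1 (0 → 7). Not NE.
(The remaining 2 profiles each have a profitable deviation by the same check.)

No pure-strategy Nash equilibrium.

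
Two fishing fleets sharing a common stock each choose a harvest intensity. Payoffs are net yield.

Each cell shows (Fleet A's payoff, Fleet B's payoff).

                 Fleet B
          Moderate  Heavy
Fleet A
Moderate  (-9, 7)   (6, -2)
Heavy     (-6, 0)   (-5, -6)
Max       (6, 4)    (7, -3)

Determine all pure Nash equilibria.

The unique pure-strategy Nash equilibrium is (Max, Moderate).

For each player, find the best response to each opponent profile; mutual best responses are the pure NE.
Fleet A against Moderate: payoffs -9, -6, 6 → best response Max.
Fleet A against Heavy: payoffs 6, -5, 7 → best response Max.
Fleet B against Moderate: payoffs 7, -2 → best response Moderate.
Fleet B against Heavy: payoffs 0, -6 → best response Moderate.
Fleet B against Max: payoffs 4, -3 → best response Moderate.
Mutual best responses: (Max, Moderate).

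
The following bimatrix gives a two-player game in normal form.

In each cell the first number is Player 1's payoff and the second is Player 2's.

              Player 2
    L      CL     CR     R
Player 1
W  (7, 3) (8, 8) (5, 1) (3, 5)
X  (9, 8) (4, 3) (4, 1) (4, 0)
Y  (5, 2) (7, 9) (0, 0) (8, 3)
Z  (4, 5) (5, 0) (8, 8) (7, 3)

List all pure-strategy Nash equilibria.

Player 1 against L: payoffs 7, 9, 5, 4 → best response X.
Player 1 against CL: payoffs 8, 4, 7, 5 → best response W.
Player 1 against CR: payoffs 5, 4, 0, 8 → best response Z.
Player 1 against R: payoffs 3, 4, 8, 7 → best response Y.
Player 2 against W: payoffs 3, 8, 1, 5 → best response CL.
Player 2 against X: payoffs 8, 3, 1, 0 → best response L.
Player 2 against Y: payoffs 2, 9, 0, 3 → best response CL.
Player 2 against Z: payoffs 5, 0, 8, 3 → best response CR.
Mutual best responses: (W, CL); (X, L); (Z, CR).

The pure Nash equilibria are (W, CL), (X, L), (Z, CR).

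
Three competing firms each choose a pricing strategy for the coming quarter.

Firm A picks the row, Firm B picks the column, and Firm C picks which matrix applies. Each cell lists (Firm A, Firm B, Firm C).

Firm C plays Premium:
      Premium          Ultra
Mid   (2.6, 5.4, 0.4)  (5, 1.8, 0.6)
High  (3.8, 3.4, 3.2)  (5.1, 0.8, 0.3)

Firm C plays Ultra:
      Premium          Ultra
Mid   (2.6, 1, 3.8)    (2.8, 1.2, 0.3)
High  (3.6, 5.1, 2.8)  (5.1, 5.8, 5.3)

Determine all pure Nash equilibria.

Firm A against (Premium, Premium): payoffs 2.6, 3.8 → best response High.
Firm A against (Premium, Ultra): payoffs 2.6, 3.6 → best response High.
Firm A against (Ultra, Premium): payoffs 5, 5.1 → best response High.
Firm A against (Ultra, Ultra): payoffs 2.8, 5.1 → best response High.
Firm B against (Mid, Premium): payoffs 5.4, 1.8 → best response Premium.
Firm B against (Mid, Ultra): payoffs 1, 1.2 → best response Ultra.
Firm B against (High, Premium): payoffs 3.4, 0.8 → best response Premium.
Firm B against (High, Ultra): payoffs 5.1, 5.8 → best response Ultra.
Firm C against (Mid, Premium): payoffs 0.4, 3.8 → best response Ultra.
Firm C against (Mid, Ultra): payoffs 0.6, 0.3 → best response Premium.
Firm C against (High, Premium): payoffs 3.2, 2.8 → best response Premium.
Firm C against (High, Ultra): payoffs 0.3, 5.3 → best response Ultra.
Mutual best responses: (High, Premium, Premium); (High, Ultra, Ultra).

Pure-strategy Nash equilibria: (High, Premium, Premium) and (High, Ultra, Ultra)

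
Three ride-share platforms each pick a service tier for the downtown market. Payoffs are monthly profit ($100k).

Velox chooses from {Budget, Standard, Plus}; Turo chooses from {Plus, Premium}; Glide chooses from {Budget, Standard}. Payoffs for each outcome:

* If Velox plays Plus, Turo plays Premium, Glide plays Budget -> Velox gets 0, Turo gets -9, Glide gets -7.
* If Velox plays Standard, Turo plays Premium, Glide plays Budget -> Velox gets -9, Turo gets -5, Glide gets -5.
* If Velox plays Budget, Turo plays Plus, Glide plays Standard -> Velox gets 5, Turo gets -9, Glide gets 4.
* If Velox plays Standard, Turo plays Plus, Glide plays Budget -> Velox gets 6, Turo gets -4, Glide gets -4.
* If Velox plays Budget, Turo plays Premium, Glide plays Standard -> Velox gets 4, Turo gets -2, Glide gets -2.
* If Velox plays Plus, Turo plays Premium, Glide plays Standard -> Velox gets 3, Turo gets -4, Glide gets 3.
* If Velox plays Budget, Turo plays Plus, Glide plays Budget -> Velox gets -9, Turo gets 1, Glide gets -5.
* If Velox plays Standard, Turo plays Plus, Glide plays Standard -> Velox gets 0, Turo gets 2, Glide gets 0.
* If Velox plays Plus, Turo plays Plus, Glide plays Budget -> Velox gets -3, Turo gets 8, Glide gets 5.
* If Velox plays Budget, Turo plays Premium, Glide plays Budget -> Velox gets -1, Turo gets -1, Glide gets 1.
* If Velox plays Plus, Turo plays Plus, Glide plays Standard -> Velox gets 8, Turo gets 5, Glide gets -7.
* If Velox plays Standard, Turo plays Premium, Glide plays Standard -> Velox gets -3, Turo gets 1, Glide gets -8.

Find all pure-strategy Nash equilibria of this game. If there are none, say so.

Velox against (Plus, Budget): payoffs -9, 6, -3 → best response Standard.
Velox against (Plus, Standard): payoffs 5, 0, 8 → best response Plus.
Velox against (Premium, Budget): payoffs -1, -9, 0 → best response Plus.
Velox against (Premium, Standard): payoffs 4, -3, 3 → best response Budget.
Turo against (Budget, Budget): payoffs 1, -1 → best response Plus.
Turo against (Budget, Standard): payoffs -9, -2 → best response Premium.
Turo against (Standard, Budget): payoffs -4, -5 → best response Plus.
Turo against (Standard, Standard): payoffs 2, 1 → best response Plus.
Turo against (Plus, Budget): payoffs 8, -9 → best response Plus.
Turo against (Plus, Standard): payoffs 5, -4 → best response Plus.
Glide against (Budget, Plus): payoffs -5, 4 → best response Standard.
Glide against (Budget, Premium): payoffs 1, -2 → best response Budget.
Glide against (Standard, Plus): payoffs -4, 0 → best response Standard.
Glide against (Standard, Premium): payoffs -5, -8 → best response Budget.
Glide against (Plus, Plus): payoffs 5, -7 → best response Budget.
Glide against (Plus, Premium): payoffs -7, 3 → best response Standard.
No profile is a mutual best response for all players.

none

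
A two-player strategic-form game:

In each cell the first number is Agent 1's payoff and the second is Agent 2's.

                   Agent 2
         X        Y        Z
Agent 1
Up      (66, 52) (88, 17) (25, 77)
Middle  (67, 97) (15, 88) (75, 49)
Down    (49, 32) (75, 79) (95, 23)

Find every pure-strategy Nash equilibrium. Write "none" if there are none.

(Up, X): Agent 1 can switch to Middle (66 → 67). Not NE.
(Up, Y): Agent 2 can switch to X (17 → 52). Not NE.
(Up, Z): Agent 1 can switch to Middle (25 → 75). Not NE.
(Middle, X): Agent 1 gets 67, best alternative 66; Agent 2 gets 97, best alternative 88. No profitable deviation — NE.
(Middle, Y): Agent 1 can switch to Up (15 → 88). Not NE.
(Middle, Z): Agent 1 can switch to Down (75 → 95). Not NE.
(Down, X): Agent 1 can switch to Up (49 → 66). Not NE.
(Down, Y): Agent 1 can switch to Up (75 → 88). Not NE.
(Down, Z): Agent 2 can switch to X (23 → 32). Not NE.

(Middle, X)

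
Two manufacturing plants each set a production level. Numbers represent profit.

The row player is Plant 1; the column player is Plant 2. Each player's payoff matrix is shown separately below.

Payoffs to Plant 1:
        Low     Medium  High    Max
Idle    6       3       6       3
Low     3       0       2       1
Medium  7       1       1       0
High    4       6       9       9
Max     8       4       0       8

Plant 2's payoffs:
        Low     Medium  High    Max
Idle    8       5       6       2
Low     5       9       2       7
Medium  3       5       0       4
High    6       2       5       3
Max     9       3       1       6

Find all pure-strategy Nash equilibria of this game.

Plant 1 against Low: payoffs 6, 3, 7, 4, 8 → best response Max.
Plant 1 against Medium: payoffs 3, 0, 1, 6, 4 → best response High.
Plant 1 against High: payoffs 6, 2, 1, 9, 0 → best response High.
Plant 1 against Max: payoffs 3, 1, 0, 9, 8 → best response High.
Plant 2 against Idle: payoffs 8, 5, 6, 2 → best response Low.
Plant 2 against Low: payoffs 5, 9, 2, 7 → best response Medium.
Plant 2 against Medium: payoffs 3, 5, 0, 4 → best response Medium.
Plant 2 against High: payoffs 6, 2, 5, 3 → best response Low.
Plant 2 against Max: payoffs 9, 3, 1, 6 → best response Low.
Mutual best responses: (Max, Low).

Pure NE: (Max, Low)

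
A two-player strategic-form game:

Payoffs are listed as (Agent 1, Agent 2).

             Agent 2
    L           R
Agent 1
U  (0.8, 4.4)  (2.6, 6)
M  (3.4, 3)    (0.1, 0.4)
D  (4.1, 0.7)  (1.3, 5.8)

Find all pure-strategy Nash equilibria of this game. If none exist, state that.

(U, L): Agent 1 can switch to M (0.8 → 3.4). Not NE.
(U, R): Agent 1 gets 2.6, best alternative 1.3; Agent 2 gets 6, best alternative 4.4. No profitable deviation — NE.
(M, L): Agent 1 can switch to D (3.4 → 4.1). Not NE.
(M, R): Agent 1 can switch to U (0.1 → 2.6). Not NE.
(D, L): Agent 2 can switch to R (0.7 → 5.8). Not NE.
(D, R): Agent 1 can switch to U (1.3 → 2.6). Not NE.

The unique pure-strategy Nash equilibrium is (U, R).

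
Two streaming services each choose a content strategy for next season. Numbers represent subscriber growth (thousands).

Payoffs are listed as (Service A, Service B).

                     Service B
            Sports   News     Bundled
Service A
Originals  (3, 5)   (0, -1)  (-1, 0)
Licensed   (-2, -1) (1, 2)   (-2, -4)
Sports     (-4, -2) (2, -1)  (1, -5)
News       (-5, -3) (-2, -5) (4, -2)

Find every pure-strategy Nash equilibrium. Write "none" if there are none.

The pure Nash equilibria are (Originals, Sports) and (Sports, News) and (News, Bundled).

For each player, find the best response to each opponent profile; mutual best responses are the pure NE.
Service A against Sports: payoffs 3, -2, -4, -5 → best response Originals.
Service A against News: payoffs 0, 1, 2, -2 → best response Sports.
Service A against Bundled: payoffs -1, -2, 1, 4 → best response News.
Service B against Originals: payoffs 5, -1, 0 → best response Sports.
Service B against Licensed: payoffs -1, 2, -4 → best response News.
Service B against Sports: payoffs -2, -1, -5 → best response News.
Service B against News: payoffs -3, -5, -2 → best response Bundled.
Mutual best responses: (Originals, Sports); (Sports, News); (News, Bundled).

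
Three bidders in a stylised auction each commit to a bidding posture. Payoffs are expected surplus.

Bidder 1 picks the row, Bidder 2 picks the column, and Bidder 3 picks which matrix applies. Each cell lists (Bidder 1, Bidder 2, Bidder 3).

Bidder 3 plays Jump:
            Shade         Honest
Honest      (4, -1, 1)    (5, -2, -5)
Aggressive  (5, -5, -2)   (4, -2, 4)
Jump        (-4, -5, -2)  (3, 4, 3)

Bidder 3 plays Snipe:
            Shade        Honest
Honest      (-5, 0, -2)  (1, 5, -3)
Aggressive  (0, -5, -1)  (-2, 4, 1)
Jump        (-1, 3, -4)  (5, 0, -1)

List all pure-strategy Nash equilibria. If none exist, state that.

There is no pure-strategy Nash equilibrium.

For each player, find the best response to each opponent profile; mutual best responses are the pure NE.
Bidder 1 against (Shade, Jump): payoffs 4, 5, -4 → best response Aggressive.
Bidder 1 against (Shade, Snipe): payoffs -5, 0, -1 → best response Aggressive.
Bidder 1 against (Honest, Jump): payoffs 5, 4, 3 → best response Honest.
Bidder 1 against (Honest, Snipe): payoffs 1, -2, 5 → best response Jump.
Bidder 2 against (Honest, Jump): payoffs -1, -2 → best response Shade.
Bidder 2 against (Honest, Snipe): payoffs 0, 5 → best response Honest.
Bidder 2 against (Aggressive, Jump): payoffs -5, -2 → best response Honest.
Bidder 2 against (Aggressive, Snipe): payoffs -5, 4 → best response Honest.
Bidder 2 against (Jump, Jump): payoffs -5, 4 → best response Honest.
Bidder 2 against (Jump, Snipe): payoffs 3, 0 → best response Shade.
Bidder 3 against (Honest, Shade): payoffs 1, -2 → best response Jump.
Bidder 3 against (Honest, Honest): payoffs -5, -3 → best response Snipe.
Bidder 3 against (Aggressive, Shade): payoffs -2, -1 → best response Snipe.
Bidder 3 against (Aggressive, Honest): payoffs 4, 1 → best response Jump.
Bidder 3 against (Jump, Shade): payoffs -2, -4 → best response Jump.
Bidder 3 against (Jump, Honest): payoffs 3, -1 → best response Jump.
No profile is a mutual best response for all players.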